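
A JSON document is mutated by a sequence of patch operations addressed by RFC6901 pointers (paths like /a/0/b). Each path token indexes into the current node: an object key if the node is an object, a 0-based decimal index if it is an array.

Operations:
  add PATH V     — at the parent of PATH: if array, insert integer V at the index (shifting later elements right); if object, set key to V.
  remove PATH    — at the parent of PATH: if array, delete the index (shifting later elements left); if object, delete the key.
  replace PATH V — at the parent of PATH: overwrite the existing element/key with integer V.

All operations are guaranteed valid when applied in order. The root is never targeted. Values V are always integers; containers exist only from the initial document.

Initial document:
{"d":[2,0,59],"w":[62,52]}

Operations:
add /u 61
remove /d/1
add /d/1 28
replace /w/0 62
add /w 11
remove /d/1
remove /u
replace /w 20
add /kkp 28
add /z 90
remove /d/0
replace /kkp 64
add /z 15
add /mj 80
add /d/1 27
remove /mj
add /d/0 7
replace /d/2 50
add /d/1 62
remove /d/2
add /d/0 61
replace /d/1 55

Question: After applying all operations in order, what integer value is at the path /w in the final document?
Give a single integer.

Answer: 20

Derivation:
After op 1 (add /u 61): {"d":[2,0,59],"u":61,"w":[62,52]}
After op 2 (remove /d/1): {"d":[2,59],"u":61,"w":[62,52]}
After op 3 (add /d/1 28): {"d":[2,28,59],"u":61,"w":[62,52]}
After op 4 (replace /w/0 62): {"d":[2,28,59],"u":61,"w":[62,52]}
After op 5 (add /w 11): {"d":[2,28,59],"u":61,"w":11}
After op 6 (remove /d/1): {"d":[2,59],"u":61,"w":11}
After op 7 (remove /u): {"d":[2,59],"w":11}
After op 8 (replace /w 20): {"d":[2,59],"w":20}
After op 9 (add /kkp 28): {"d":[2,59],"kkp":28,"w":20}
After op 10 (add /z 90): {"d":[2,59],"kkp":28,"w":20,"z":90}
After op 11 (remove /d/0): {"d":[59],"kkp":28,"w":20,"z":90}
After op 12 (replace /kkp 64): {"d":[59],"kkp":64,"w":20,"z":90}
After op 13 (add /z 15): {"d":[59],"kkp":64,"w":20,"z":15}
After op 14 (add /mj 80): {"d":[59],"kkp":64,"mj":80,"w":20,"z":15}
After op 15 (add /d/1 27): {"d":[59,27],"kkp":64,"mj":80,"w":20,"z":15}
After op 16 (remove /mj): {"d":[59,27],"kkp":64,"w":20,"z":15}
After op 17 (add /d/0 7): {"d":[7,59,27],"kkp":64,"w":20,"z":15}
After op 18 (replace /d/2 50): {"d":[7,59,50],"kkp":64,"w":20,"z":15}
After op 19 (add /d/1 62): {"d":[7,62,59,50],"kkp":64,"w":20,"z":15}
After op 20 (remove /d/2): {"d":[7,62,50],"kkp":64,"w":20,"z":15}
After op 21 (add /d/0 61): {"d":[61,7,62,50],"kkp":64,"w":20,"z":15}
After op 22 (replace /d/1 55): {"d":[61,55,62,50],"kkp":64,"w":20,"z":15}
Value at /w: 20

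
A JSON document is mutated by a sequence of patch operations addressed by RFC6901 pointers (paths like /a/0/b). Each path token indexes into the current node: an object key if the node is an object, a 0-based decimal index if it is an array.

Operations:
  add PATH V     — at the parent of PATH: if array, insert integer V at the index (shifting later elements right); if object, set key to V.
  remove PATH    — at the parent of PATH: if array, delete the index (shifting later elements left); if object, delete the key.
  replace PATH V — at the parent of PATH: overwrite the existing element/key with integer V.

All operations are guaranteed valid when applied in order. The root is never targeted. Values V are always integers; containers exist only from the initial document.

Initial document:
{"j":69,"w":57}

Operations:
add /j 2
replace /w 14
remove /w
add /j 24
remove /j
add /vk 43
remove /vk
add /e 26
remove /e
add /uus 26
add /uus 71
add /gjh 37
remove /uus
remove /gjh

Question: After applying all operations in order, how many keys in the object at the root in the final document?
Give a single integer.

Answer: 0

Derivation:
After op 1 (add /j 2): {"j":2,"w":57}
After op 2 (replace /w 14): {"j":2,"w":14}
After op 3 (remove /w): {"j":2}
After op 4 (add /j 24): {"j":24}
After op 5 (remove /j): {}
After op 6 (add /vk 43): {"vk":43}
After op 7 (remove /vk): {}
After op 8 (add /e 26): {"e":26}
After op 9 (remove /e): {}
After op 10 (add /uus 26): {"uus":26}
After op 11 (add /uus 71): {"uus":71}
After op 12 (add /gjh 37): {"gjh":37,"uus":71}
After op 13 (remove /uus): {"gjh":37}
After op 14 (remove /gjh): {}
Size at the root: 0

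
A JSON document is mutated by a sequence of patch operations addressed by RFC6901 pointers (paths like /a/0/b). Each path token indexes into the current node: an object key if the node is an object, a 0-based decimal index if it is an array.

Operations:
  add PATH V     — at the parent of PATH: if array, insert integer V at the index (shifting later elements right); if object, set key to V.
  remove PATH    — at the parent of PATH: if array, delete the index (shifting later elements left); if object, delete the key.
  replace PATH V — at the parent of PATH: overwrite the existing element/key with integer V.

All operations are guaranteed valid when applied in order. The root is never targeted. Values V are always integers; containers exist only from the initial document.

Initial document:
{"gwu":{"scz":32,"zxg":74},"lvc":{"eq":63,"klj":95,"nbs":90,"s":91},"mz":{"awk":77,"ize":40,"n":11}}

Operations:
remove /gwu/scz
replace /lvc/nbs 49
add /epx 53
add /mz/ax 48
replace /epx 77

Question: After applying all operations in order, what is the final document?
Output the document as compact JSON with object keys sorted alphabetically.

After op 1 (remove /gwu/scz): {"gwu":{"zxg":74},"lvc":{"eq":63,"klj":95,"nbs":90,"s":91},"mz":{"awk":77,"ize":40,"n":11}}
After op 2 (replace /lvc/nbs 49): {"gwu":{"zxg":74},"lvc":{"eq":63,"klj":95,"nbs":49,"s":91},"mz":{"awk":77,"ize":40,"n":11}}
After op 3 (add /epx 53): {"epx":53,"gwu":{"zxg":74},"lvc":{"eq":63,"klj":95,"nbs":49,"s":91},"mz":{"awk":77,"ize":40,"n":11}}
After op 4 (add /mz/ax 48): {"epx":53,"gwu":{"zxg":74},"lvc":{"eq":63,"klj":95,"nbs":49,"s":91},"mz":{"awk":77,"ax":48,"ize":40,"n":11}}
After op 5 (replace /epx 77): {"epx":77,"gwu":{"zxg":74},"lvc":{"eq":63,"klj":95,"nbs":49,"s":91},"mz":{"awk":77,"ax":48,"ize":40,"n":11}}

Answer: {"epx":77,"gwu":{"zxg":74},"lvc":{"eq":63,"klj":95,"nbs":49,"s":91},"mz":{"awk":77,"ax":48,"ize":40,"n":11}}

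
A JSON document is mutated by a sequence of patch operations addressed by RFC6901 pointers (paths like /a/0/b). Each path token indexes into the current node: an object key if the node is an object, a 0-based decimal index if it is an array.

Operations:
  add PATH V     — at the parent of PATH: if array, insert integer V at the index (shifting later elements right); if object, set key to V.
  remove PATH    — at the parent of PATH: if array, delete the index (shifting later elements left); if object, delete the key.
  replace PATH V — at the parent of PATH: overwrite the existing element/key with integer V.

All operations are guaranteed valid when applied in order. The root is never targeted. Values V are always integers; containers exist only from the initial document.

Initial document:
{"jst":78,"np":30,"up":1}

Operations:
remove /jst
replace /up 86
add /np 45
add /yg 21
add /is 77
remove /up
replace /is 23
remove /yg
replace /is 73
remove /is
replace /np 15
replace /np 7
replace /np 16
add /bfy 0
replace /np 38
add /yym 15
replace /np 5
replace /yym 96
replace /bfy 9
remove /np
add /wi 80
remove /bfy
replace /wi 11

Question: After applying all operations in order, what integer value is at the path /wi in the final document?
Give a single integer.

Answer: 11

Derivation:
After op 1 (remove /jst): {"np":30,"up":1}
After op 2 (replace /up 86): {"np":30,"up":86}
After op 3 (add /np 45): {"np":45,"up":86}
After op 4 (add /yg 21): {"np":45,"up":86,"yg":21}
After op 5 (add /is 77): {"is":77,"np":45,"up":86,"yg":21}
After op 6 (remove /up): {"is":77,"np":45,"yg":21}
After op 7 (replace /is 23): {"is":23,"np":45,"yg":21}
After op 8 (remove /yg): {"is":23,"np":45}
After op 9 (replace /is 73): {"is":73,"np":45}
After op 10 (remove /is): {"np":45}
After op 11 (replace /np 15): {"np":15}
After op 12 (replace /np 7): {"np":7}
After op 13 (replace /np 16): {"np":16}
After op 14 (add /bfy 0): {"bfy":0,"np":16}
After op 15 (replace /np 38): {"bfy":0,"np":38}
After op 16 (add /yym 15): {"bfy":0,"np":38,"yym":15}
After op 17 (replace /np 5): {"bfy":0,"np":5,"yym":15}
After op 18 (replace /yym 96): {"bfy":0,"np":5,"yym":96}
After op 19 (replace /bfy 9): {"bfy":9,"np":5,"yym":96}
After op 20 (remove /np): {"bfy":9,"yym":96}
After op 21 (add /wi 80): {"bfy":9,"wi":80,"yym":96}
After op 22 (remove /bfy): {"wi":80,"yym":96}
After op 23 (replace /wi 11): {"wi":11,"yym":96}
Value at /wi: 11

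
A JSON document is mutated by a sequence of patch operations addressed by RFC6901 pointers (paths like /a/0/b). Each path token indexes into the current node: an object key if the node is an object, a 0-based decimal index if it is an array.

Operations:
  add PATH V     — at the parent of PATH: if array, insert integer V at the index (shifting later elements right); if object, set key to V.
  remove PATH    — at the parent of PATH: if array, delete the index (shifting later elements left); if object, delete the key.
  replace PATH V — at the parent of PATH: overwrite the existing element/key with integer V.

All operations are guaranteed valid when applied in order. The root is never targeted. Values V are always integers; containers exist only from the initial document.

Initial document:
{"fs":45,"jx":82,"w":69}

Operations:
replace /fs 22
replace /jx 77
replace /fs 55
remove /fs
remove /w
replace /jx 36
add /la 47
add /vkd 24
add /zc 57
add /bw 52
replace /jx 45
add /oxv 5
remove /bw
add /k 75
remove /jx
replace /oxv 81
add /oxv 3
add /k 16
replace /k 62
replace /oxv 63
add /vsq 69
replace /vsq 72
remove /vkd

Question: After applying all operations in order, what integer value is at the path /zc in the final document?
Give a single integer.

Answer: 57

Derivation:
After op 1 (replace /fs 22): {"fs":22,"jx":82,"w":69}
After op 2 (replace /jx 77): {"fs":22,"jx":77,"w":69}
After op 3 (replace /fs 55): {"fs":55,"jx":77,"w":69}
After op 4 (remove /fs): {"jx":77,"w":69}
After op 5 (remove /w): {"jx":77}
After op 6 (replace /jx 36): {"jx":36}
After op 7 (add /la 47): {"jx":36,"la":47}
After op 8 (add /vkd 24): {"jx":36,"la":47,"vkd":24}
After op 9 (add /zc 57): {"jx":36,"la":47,"vkd":24,"zc":57}
After op 10 (add /bw 52): {"bw":52,"jx":36,"la":47,"vkd":24,"zc":57}
After op 11 (replace /jx 45): {"bw":52,"jx":45,"la":47,"vkd":24,"zc":57}
After op 12 (add /oxv 5): {"bw":52,"jx":45,"la":47,"oxv":5,"vkd":24,"zc":57}
After op 13 (remove /bw): {"jx":45,"la":47,"oxv":5,"vkd":24,"zc":57}
After op 14 (add /k 75): {"jx":45,"k":75,"la":47,"oxv":5,"vkd":24,"zc":57}
After op 15 (remove /jx): {"k":75,"la":47,"oxv":5,"vkd":24,"zc":57}
After op 16 (replace /oxv 81): {"k":75,"la":47,"oxv":81,"vkd":24,"zc":57}
After op 17 (add /oxv 3): {"k":75,"la":47,"oxv":3,"vkd":24,"zc":57}
After op 18 (add /k 16): {"k":16,"la":47,"oxv":3,"vkd":24,"zc":57}
After op 19 (replace /k 62): {"k":62,"la":47,"oxv":3,"vkd":24,"zc":57}
After op 20 (replace /oxv 63): {"k":62,"la":47,"oxv":63,"vkd":24,"zc":57}
After op 21 (add /vsq 69): {"k":62,"la":47,"oxv":63,"vkd":24,"vsq":69,"zc":57}
After op 22 (replace /vsq 72): {"k":62,"la":47,"oxv":63,"vkd":24,"vsq":72,"zc":57}
After op 23 (remove /vkd): {"k":62,"la":47,"oxv":63,"vsq":72,"zc":57}
Value at /zc: 57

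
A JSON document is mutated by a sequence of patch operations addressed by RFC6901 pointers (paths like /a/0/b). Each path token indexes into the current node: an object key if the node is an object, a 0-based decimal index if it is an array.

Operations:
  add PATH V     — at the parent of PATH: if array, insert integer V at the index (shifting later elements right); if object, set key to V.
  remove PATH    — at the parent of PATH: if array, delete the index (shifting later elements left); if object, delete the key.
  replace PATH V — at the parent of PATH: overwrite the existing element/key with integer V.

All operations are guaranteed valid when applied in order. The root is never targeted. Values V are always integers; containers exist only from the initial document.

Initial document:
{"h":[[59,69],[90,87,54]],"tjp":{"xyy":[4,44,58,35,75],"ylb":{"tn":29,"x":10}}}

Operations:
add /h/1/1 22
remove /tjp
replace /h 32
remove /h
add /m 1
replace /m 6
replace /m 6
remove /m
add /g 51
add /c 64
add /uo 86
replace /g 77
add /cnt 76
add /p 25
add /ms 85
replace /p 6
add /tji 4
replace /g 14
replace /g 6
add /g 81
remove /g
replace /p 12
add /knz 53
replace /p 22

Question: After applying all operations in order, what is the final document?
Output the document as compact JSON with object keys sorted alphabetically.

Answer: {"c":64,"cnt":76,"knz":53,"ms":85,"p":22,"tji":4,"uo":86}

Derivation:
After op 1 (add /h/1/1 22): {"h":[[59,69],[90,22,87,54]],"tjp":{"xyy":[4,44,58,35,75],"ylb":{"tn":29,"x":10}}}
After op 2 (remove /tjp): {"h":[[59,69],[90,22,87,54]]}
After op 3 (replace /h 32): {"h":32}
After op 4 (remove /h): {}
After op 5 (add /m 1): {"m":1}
After op 6 (replace /m 6): {"m":6}
After op 7 (replace /m 6): {"m":6}
After op 8 (remove /m): {}
After op 9 (add /g 51): {"g":51}
After op 10 (add /c 64): {"c":64,"g":51}
After op 11 (add /uo 86): {"c":64,"g":51,"uo":86}
After op 12 (replace /g 77): {"c":64,"g":77,"uo":86}
After op 13 (add /cnt 76): {"c":64,"cnt":76,"g":77,"uo":86}
After op 14 (add /p 25): {"c":64,"cnt":76,"g":77,"p":25,"uo":86}
After op 15 (add /ms 85): {"c":64,"cnt":76,"g":77,"ms":85,"p":25,"uo":86}
After op 16 (replace /p 6): {"c":64,"cnt":76,"g":77,"ms":85,"p":6,"uo":86}
After op 17 (add /tji 4): {"c":64,"cnt":76,"g":77,"ms":85,"p":6,"tji":4,"uo":86}
After op 18 (replace /g 14): {"c":64,"cnt":76,"g":14,"ms":85,"p":6,"tji":4,"uo":86}
After op 19 (replace /g 6): {"c":64,"cnt":76,"g":6,"ms":85,"p":6,"tji":4,"uo":86}
After op 20 (add /g 81): {"c":64,"cnt":76,"g":81,"ms":85,"p":6,"tji":4,"uo":86}
After op 21 (remove /g): {"c":64,"cnt":76,"ms":85,"p":6,"tji":4,"uo":86}
After op 22 (replace /p 12): {"c":64,"cnt":76,"ms":85,"p":12,"tji":4,"uo":86}
After op 23 (add /knz 53): {"c":64,"cnt":76,"knz":53,"ms":85,"p":12,"tji":4,"uo":86}
After op 24 (replace /p 22): {"c":64,"cnt":76,"knz":53,"ms":85,"p":22,"tji":4,"uo":86}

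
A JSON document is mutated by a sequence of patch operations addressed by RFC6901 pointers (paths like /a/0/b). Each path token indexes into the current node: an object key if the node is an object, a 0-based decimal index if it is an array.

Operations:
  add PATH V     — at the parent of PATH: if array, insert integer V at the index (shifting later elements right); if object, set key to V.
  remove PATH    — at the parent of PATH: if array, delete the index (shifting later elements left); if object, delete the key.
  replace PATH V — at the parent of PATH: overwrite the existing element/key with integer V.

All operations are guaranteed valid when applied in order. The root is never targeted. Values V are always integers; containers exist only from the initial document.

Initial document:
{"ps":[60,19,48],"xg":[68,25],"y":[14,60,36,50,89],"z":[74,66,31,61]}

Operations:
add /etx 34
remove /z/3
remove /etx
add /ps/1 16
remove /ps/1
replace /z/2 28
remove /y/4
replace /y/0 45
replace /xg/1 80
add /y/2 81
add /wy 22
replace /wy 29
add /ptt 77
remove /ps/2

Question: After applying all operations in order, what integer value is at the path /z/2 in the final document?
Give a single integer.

Answer: 28

Derivation:
After op 1 (add /etx 34): {"etx":34,"ps":[60,19,48],"xg":[68,25],"y":[14,60,36,50,89],"z":[74,66,31,61]}
After op 2 (remove /z/3): {"etx":34,"ps":[60,19,48],"xg":[68,25],"y":[14,60,36,50,89],"z":[74,66,31]}
After op 3 (remove /etx): {"ps":[60,19,48],"xg":[68,25],"y":[14,60,36,50,89],"z":[74,66,31]}
After op 4 (add /ps/1 16): {"ps":[60,16,19,48],"xg":[68,25],"y":[14,60,36,50,89],"z":[74,66,31]}
After op 5 (remove /ps/1): {"ps":[60,19,48],"xg":[68,25],"y":[14,60,36,50,89],"z":[74,66,31]}
After op 6 (replace /z/2 28): {"ps":[60,19,48],"xg":[68,25],"y":[14,60,36,50,89],"z":[74,66,28]}
After op 7 (remove /y/4): {"ps":[60,19,48],"xg":[68,25],"y":[14,60,36,50],"z":[74,66,28]}
After op 8 (replace /y/0 45): {"ps":[60,19,48],"xg":[68,25],"y":[45,60,36,50],"z":[74,66,28]}
After op 9 (replace /xg/1 80): {"ps":[60,19,48],"xg":[68,80],"y":[45,60,36,50],"z":[74,66,28]}
After op 10 (add /y/2 81): {"ps":[60,19,48],"xg":[68,80],"y":[45,60,81,36,50],"z":[74,66,28]}
After op 11 (add /wy 22): {"ps":[60,19,48],"wy":22,"xg":[68,80],"y":[45,60,81,36,50],"z":[74,66,28]}
After op 12 (replace /wy 29): {"ps":[60,19,48],"wy":29,"xg":[68,80],"y":[45,60,81,36,50],"z":[74,66,28]}
After op 13 (add /ptt 77): {"ps":[60,19,48],"ptt":77,"wy":29,"xg":[68,80],"y":[45,60,81,36,50],"z":[74,66,28]}
After op 14 (remove /ps/2): {"ps":[60,19],"ptt":77,"wy":29,"xg":[68,80],"y":[45,60,81,36,50],"z":[74,66,28]}
Value at /z/2: 28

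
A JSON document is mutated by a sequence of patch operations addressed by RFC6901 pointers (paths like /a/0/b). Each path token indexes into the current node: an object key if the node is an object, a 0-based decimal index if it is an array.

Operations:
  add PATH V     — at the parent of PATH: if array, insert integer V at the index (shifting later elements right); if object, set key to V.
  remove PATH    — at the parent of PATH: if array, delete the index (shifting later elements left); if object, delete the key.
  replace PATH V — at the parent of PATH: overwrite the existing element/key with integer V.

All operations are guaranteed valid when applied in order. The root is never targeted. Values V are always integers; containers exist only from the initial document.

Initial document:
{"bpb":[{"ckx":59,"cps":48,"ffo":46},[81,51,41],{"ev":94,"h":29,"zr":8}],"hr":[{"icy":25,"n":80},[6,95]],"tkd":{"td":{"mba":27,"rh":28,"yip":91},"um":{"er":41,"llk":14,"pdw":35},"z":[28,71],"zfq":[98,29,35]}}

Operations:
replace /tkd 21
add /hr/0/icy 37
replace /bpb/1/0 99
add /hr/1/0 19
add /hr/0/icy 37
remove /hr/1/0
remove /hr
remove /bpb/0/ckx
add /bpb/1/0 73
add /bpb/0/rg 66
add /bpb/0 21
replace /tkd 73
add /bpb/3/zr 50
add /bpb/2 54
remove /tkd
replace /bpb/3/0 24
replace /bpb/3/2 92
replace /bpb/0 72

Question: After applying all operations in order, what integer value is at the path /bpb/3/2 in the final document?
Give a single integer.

After op 1 (replace /tkd 21): {"bpb":[{"ckx":59,"cps":48,"ffo":46},[81,51,41],{"ev":94,"h":29,"zr":8}],"hr":[{"icy":25,"n":80},[6,95]],"tkd":21}
After op 2 (add /hr/0/icy 37): {"bpb":[{"ckx":59,"cps":48,"ffo":46},[81,51,41],{"ev":94,"h":29,"zr":8}],"hr":[{"icy":37,"n":80},[6,95]],"tkd":21}
After op 3 (replace /bpb/1/0 99): {"bpb":[{"ckx":59,"cps":48,"ffo":46},[99,51,41],{"ev":94,"h":29,"zr":8}],"hr":[{"icy":37,"n":80},[6,95]],"tkd":21}
After op 4 (add /hr/1/0 19): {"bpb":[{"ckx":59,"cps":48,"ffo":46},[99,51,41],{"ev":94,"h":29,"zr":8}],"hr":[{"icy":37,"n":80},[19,6,95]],"tkd":21}
After op 5 (add /hr/0/icy 37): {"bpb":[{"ckx":59,"cps":48,"ffo":46},[99,51,41],{"ev":94,"h":29,"zr":8}],"hr":[{"icy":37,"n":80},[19,6,95]],"tkd":21}
After op 6 (remove /hr/1/0): {"bpb":[{"ckx":59,"cps":48,"ffo":46},[99,51,41],{"ev":94,"h":29,"zr":8}],"hr":[{"icy":37,"n":80},[6,95]],"tkd":21}
After op 7 (remove /hr): {"bpb":[{"ckx":59,"cps":48,"ffo":46},[99,51,41],{"ev":94,"h":29,"zr":8}],"tkd":21}
After op 8 (remove /bpb/0/ckx): {"bpb":[{"cps":48,"ffo":46},[99,51,41],{"ev":94,"h":29,"zr":8}],"tkd":21}
After op 9 (add /bpb/1/0 73): {"bpb":[{"cps":48,"ffo":46},[73,99,51,41],{"ev":94,"h":29,"zr":8}],"tkd":21}
After op 10 (add /bpb/0/rg 66): {"bpb":[{"cps":48,"ffo":46,"rg":66},[73,99,51,41],{"ev":94,"h":29,"zr":8}],"tkd":21}
After op 11 (add /bpb/0 21): {"bpb":[21,{"cps":48,"ffo":46,"rg":66},[73,99,51,41],{"ev":94,"h":29,"zr":8}],"tkd":21}
After op 12 (replace /tkd 73): {"bpb":[21,{"cps":48,"ffo":46,"rg":66},[73,99,51,41],{"ev":94,"h":29,"zr":8}],"tkd":73}
After op 13 (add /bpb/3/zr 50): {"bpb":[21,{"cps":48,"ffo":46,"rg":66},[73,99,51,41],{"ev":94,"h":29,"zr":50}],"tkd":73}
After op 14 (add /bpb/2 54): {"bpb":[21,{"cps":48,"ffo":46,"rg":66},54,[73,99,51,41],{"ev":94,"h":29,"zr":50}],"tkd":73}
After op 15 (remove /tkd): {"bpb":[21,{"cps":48,"ffo":46,"rg":66},54,[73,99,51,41],{"ev":94,"h":29,"zr":50}]}
After op 16 (replace /bpb/3/0 24): {"bpb":[21,{"cps":48,"ffo":46,"rg":66},54,[24,99,51,41],{"ev":94,"h":29,"zr":50}]}
After op 17 (replace /bpb/3/2 92): {"bpb":[21,{"cps":48,"ffo":46,"rg":66},54,[24,99,92,41],{"ev":94,"h":29,"zr":50}]}
After op 18 (replace /bpb/0 72): {"bpb":[72,{"cps":48,"ffo":46,"rg":66},54,[24,99,92,41],{"ev":94,"h":29,"zr":50}]}
Value at /bpb/3/2: 92

Answer: 92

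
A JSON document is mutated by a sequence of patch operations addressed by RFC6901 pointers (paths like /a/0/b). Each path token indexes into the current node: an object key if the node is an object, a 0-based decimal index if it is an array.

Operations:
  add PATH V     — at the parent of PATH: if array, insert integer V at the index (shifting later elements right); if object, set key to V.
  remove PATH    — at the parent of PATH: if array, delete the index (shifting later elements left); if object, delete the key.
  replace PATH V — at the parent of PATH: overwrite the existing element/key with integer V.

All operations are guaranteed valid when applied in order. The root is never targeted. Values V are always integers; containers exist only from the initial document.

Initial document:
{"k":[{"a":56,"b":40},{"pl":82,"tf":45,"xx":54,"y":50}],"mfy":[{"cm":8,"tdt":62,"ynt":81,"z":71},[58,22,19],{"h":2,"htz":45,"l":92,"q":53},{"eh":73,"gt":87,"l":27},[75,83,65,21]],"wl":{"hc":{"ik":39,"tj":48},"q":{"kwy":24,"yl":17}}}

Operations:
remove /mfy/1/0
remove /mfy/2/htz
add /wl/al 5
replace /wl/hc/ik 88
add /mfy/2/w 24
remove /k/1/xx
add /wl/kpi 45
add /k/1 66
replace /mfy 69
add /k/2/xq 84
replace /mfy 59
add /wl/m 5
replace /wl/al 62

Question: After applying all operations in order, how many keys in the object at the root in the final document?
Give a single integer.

After op 1 (remove /mfy/1/0): {"k":[{"a":56,"b":40},{"pl":82,"tf":45,"xx":54,"y":50}],"mfy":[{"cm":8,"tdt":62,"ynt":81,"z":71},[22,19],{"h":2,"htz":45,"l":92,"q":53},{"eh":73,"gt":87,"l":27},[75,83,65,21]],"wl":{"hc":{"ik":39,"tj":48},"q":{"kwy":24,"yl":17}}}
After op 2 (remove /mfy/2/htz): {"k":[{"a":56,"b":40},{"pl":82,"tf":45,"xx":54,"y":50}],"mfy":[{"cm":8,"tdt":62,"ynt":81,"z":71},[22,19],{"h":2,"l":92,"q":53},{"eh":73,"gt":87,"l":27},[75,83,65,21]],"wl":{"hc":{"ik":39,"tj":48},"q":{"kwy":24,"yl":17}}}
After op 3 (add /wl/al 5): {"k":[{"a":56,"b":40},{"pl":82,"tf":45,"xx":54,"y":50}],"mfy":[{"cm":8,"tdt":62,"ynt":81,"z":71},[22,19],{"h":2,"l":92,"q":53},{"eh":73,"gt":87,"l":27},[75,83,65,21]],"wl":{"al":5,"hc":{"ik":39,"tj":48},"q":{"kwy":24,"yl":17}}}
After op 4 (replace /wl/hc/ik 88): {"k":[{"a":56,"b":40},{"pl":82,"tf":45,"xx":54,"y":50}],"mfy":[{"cm":8,"tdt":62,"ynt":81,"z":71},[22,19],{"h":2,"l":92,"q":53},{"eh":73,"gt":87,"l":27},[75,83,65,21]],"wl":{"al":5,"hc":{"ik":88,"tj":48},"q":{"kwy":24,"yl":17}}}
After op 5 (add /mfy/2/w 24): {"k":[{"a":56,"b":40},{"pl":82,"tf":45,"xx":54,"y":50}],"mfy":[{"cm":8,"tdt":62,"ynt":81,"z":71},[22,19],{"h":2,"l":92,"q":53,"w":24},{"eh":73,"gt":87,"l":27},[75,83,65,21]],"wl":{"al":5,"hc":{"ik":88,"tj":48},"q":{"kwy":24,"yl":17}}}
After op 6 (remove /k/1/xx): {"k":[{"a":56,"b":40},{"pl":82,"tf":45,"y":50}],"mfy":[{"cm":8,"tdt":62,"ynt":81,"z":71},[22,19],{"h":2,"l":92,"q":53,"w":24},{"eh":73,"gt":87,"l":27},[75,83,65,21]],"wl":{"al":5,"hc":{"ik":88,"tj":48},"q":{"kwy":24,"yl":17}}}
After op 7 (add /wl/kpi 45): {"k":[{"a":56,"b":40},{"pl":82,"tf":45,"y":50}],"mfy":[{"cm":8,"tdt":62,"ynt":81,"z":71},[22,19],{"h":2,"l":92,"q":53,"w":24},{"eh":73,"gt":87,"l":27},[75,83,65,21]],"wl":{"al":5,"hc":{"ik":88,"tj":48},"kpi":45,"q":{"kwy":24,"yl":17}}}
After op 8 (add /k/1 66): {"k":[{"a":56,"b":40},66,{"pl":82,"tf":45,"y":50}],"mfy":[{"cm":8,"tdt":62,"ynt":81,"z":71},[22,19],{"h":2,"l":92,"q":53,"w":24},{"eh":73,"gt":87,"l":27},[75,83,65,21]],"wl":{"al":5,"hc":{"ik":88,"tj":48},"kpi":45,"q":{"kwy":24,"yl":17}}}
After op 9 (replace /mfy 69): {"k":[{"a":56,"b":40},66,{"pl":82,"tf":45,"y":50}],"mfy":69,"wl":{"al":5,"hc":{"ik":88,"tj":48},"kpi":45,"q":{"kwy":24,"yl":17}}}
After op 10 (add /k/2/xq 84): {"k":[{"a":56,"b":40},66,{"pl":82,"tf":45,"xq":84,"y":50}],"mfy":69,"wl":{"al":5,"hc":{"ik":88,"tj":48},"kpi":45,"q":{"kwy":24,"yl":17}}}
After op 11 (replace /mfy 59): {"k":[{"a":56,"b":40},66,{"pl":82,"tf":45,"xq":84,"y":50}],"mfy":59,"wl":{"al":5,"hc":{"ik":88,"tj":48},"kpi":45,"q":{"kwy":24,"yl":17}}}
After op 12 (add /wl/m 5): {"k":[{"a":56,"b":40},66,{"pl":82,"tf":45,"xq":84,"y":50}],"mfy":59,"wl":{"al":5,"hc":{"ik":88,"tj":48},"kpi":45,"m":5,"q":{"kwy":24,"yl":17}}}
After op 13 (replace /wl/al 62): {"k":[{"a":56,"b":40},66,{"pl":82,"tf":45,"xq":84,"y":50}],"mfy":59,"wl":{"al":62,"hc":{"ik":88,"tj":48},"kpi":45,"m":5,"q":{"kwy":24,"yl":17}}}
Size at the root: 3

Answer: 3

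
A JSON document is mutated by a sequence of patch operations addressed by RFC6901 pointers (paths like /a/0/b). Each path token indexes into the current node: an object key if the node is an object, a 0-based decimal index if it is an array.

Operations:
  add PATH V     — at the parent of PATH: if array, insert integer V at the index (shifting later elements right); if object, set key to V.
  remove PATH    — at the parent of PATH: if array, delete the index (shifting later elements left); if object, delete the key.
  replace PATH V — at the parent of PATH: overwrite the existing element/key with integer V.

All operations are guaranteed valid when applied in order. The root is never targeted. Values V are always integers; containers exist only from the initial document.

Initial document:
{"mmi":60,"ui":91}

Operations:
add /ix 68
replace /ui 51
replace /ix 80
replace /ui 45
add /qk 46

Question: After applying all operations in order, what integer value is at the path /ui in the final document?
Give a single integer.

After op 1 (add /ix 68): {"ix":68,"mmi":60,"ui":91}
After op 2 (replace /ui 51): {"ix":68,"mmi":60,"ui":51}
After op 3 (replace /ix 80): {"ix":80,"mmi":60,"ui":51}
After op 4 (replace /ui 45): {"ix":80,"mmi":60,"ui":45}
After op 5 (add /qk 46): {"ix":80,"mmi":60,"qk":46,"ui":45}
Value at /ui: 45

Answer: 45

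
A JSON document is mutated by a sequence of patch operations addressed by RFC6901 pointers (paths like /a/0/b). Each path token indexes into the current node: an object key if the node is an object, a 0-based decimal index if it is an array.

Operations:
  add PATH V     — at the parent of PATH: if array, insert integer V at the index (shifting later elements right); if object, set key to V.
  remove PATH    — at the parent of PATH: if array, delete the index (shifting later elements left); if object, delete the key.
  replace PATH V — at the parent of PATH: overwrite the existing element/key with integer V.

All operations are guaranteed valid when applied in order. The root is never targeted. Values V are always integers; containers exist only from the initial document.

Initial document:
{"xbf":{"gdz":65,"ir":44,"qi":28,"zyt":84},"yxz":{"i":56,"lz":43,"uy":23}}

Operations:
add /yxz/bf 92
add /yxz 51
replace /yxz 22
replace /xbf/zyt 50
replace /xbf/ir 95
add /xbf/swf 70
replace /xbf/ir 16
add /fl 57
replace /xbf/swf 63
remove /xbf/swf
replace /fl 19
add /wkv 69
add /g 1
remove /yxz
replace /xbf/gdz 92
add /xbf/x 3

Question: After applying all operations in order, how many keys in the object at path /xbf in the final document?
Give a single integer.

After op 1 (add /yxz/bf 92): {"xbf":{"gdz":65,"ir":44,"qi":28,"zyt":84},"yxz":{"bf":92,"i":56,"lz":43,"uy":23}}
After op 2 (add /yxz 51): {"xbf":{"gdz":65,"ir":44,"qi":28,"zyt":84},"yxz":51}
After op 3 (replace /yxz 22): {"xbf":{"gdz":65,"ir":44,"qi":28,"zyt":84},"yxz":22}
After op 4 (replace /xbf/zyt 50): {"xbf":{"gdz":65,"ir":44,"qi":28,"zyt":50},"yxz":22}
After op 5 (replace /xbf/ir 95): {"xbf":{"gdz":65,"ir":95,"qi":28,"zyt":50},"yxz":22}
After op 6 (add /xbf/swf 70): {"xbf":{"gdz":65,"ir":95,"qi":28,"swf":70,"zyt":50},"yxz":22}
After op 7 (replace /xbf/ir 16): {"xbf":{"gdz":65,"ir":16,"qi":28,"swf":70,"zyt":50},"yxz":22}
After op 8 (add /fl 57): {"fl":57,"xbf":{"gdz":65,"ir":16,"qi":28,"swf":70,"zyt":50},"yxz":22}
After op 9 (replace /xbf/swf 63): {"fl":57,"xbf":{"gdz":65,"ir":16,"qi":28,"swf":63,"zyt":50},"yxz":22}
After op 10 (remove /xbf/swf): {"fl":57,"xbf":{"gdz":65,"ir":16,"qi":28,"zyt":50},"yxz":22}
After op 11 (replace /fl 19): {"fl":19,"xbf":{"gdz":65,"ir":16,"qi":28,"zyt":50},"yxz":22}
After op 12 (add /wkv 69): {"fl":19,"wkv":69,"xbf":{"gdz":65,"ir":16,"qi":28,"zyt":50},"yxz":22}
After op 13 (add /g 1): {"fl":19,"g":1,"wkv":69,"xbf":{"gdz":65,"ir":16,"qi":28,"zyt":50},"yxz":22}
After op 14 (remove /yxz): {"fl":19,"g":1,"wkv":69,"xbf":{"gdz":65,"ir":16,"qi":28,"zyt":50}}
After op 15 (replace /xbf/gdz 92): {"fl":19,"g":1,"wkv":69,"xbf":{"gdz":92,"ir":16,"qi":28,"zyt":50}}
After op 16 (add /xbf/x 3): {"fl":19,"g":1,"wkv":69,"xbf":{"gdz":92,"ir":16,"qi":28,"x":3,"zyt":50}}
Size at path /xbf: 5

Answer: 5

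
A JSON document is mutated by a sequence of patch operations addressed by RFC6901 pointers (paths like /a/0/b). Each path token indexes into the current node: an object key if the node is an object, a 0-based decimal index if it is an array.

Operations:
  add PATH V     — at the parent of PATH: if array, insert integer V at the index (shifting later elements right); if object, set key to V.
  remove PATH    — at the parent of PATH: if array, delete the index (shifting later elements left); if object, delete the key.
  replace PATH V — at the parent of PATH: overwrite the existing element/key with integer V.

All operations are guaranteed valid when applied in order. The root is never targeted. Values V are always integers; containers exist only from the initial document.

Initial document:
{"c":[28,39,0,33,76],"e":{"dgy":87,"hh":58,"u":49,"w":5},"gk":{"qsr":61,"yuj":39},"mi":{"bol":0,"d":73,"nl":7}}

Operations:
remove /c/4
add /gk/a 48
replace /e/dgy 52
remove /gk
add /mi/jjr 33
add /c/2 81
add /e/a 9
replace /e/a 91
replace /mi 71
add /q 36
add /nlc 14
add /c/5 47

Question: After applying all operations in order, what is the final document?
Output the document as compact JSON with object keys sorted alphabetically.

After op 1 (remove /c/4): {"c":[28,39,0,33],"e":{"dgy":87,"hh":58,"u":49,"w":5},"gk":{"qsr":61,"yuj":39},"mi":{"bol":0,"d":73,"nl":7}}
After op 2 (add /gk/a 48): {"c":[28,39,0,33],"e":{"dgy":87,"hh":58,"u":49,"w":5},"gk":{"a":48,"qsr":61,"yuj":39},"mi":{"bol":0,"d":73,"nl":7}}
After op 3 (replace /e/dgy 52): {"c":[28,39,0,33],"e":{"dgy":52,"hh":58,"u":49,"w":5},"gk":{"a":48,"qsr":61,"yuj":39},"mi":{"bol":0,"d":73,"nl":7}}
After op 4 (remove /gk): {"c":[28,39,0,33],"e":{"dgy":52,"hh":58,"u":49,"w":5},"mi":{"bol":0,"d":73,"nl":7}}
After op 5 (add /mi/jjr 33): {"c":[28,39,0,33],"e":{"dgy":52,"hh":58,"u":49,"w":5},"mi":{"bol":0,"d":73,"jjr":33,"nl":7}}
After op 6 (add /c/2 81): {"c":[28,39,81,0,33],"e":{"dgy":52,"hh":58,"u":49,"w":5},"mi":{"bol":0,"d":73,"jjr":33,"nl":7}}
After op 7 (add /e/a 9): {"c":[28,39,81,0,33],"e":{"a":9,"dgy":52,"hh":58,"u":49,"w":5},"mi":{"bol":0,"d":73,"jjr":33,"nl":7}}
After op 8 (replace /e/a 91): {"c":[28,39,81,0,33],"e":{"a":91,"dgy":52,"hh":58,"u":49,"w":5},"mi":{"bol":0,"d":73,"jjr":33,"nl":7}}
After op 9 (replace /mi 71): {"c":[28,39,81,0,33],"e":{"a":91,"dgy":52,"hh":58,"u":49,"w":5},"mi":71}
After op 10 (add /q 36): {"c":[28,39,81,0,33],"e":{"a":91,"dgy":52,"hh":58,"u":49,"w":5},"mi":71,"q":36}
After op 11 (add /nlc 14): {"c":[28,39,81,0,33],"e":{"a":91,"dgy":52,"hh":58,"u":49,"w":5},"mi":71,"nlc":14,"q":36}
After op 12 (add /c/5 47): {"c":[28,39,81,0,33,47],"e":{"a":91,"dgy":52,"hh":58,"u":49,"w":5},"mi":71,"nlc":14,"q":36}

Answer: {"c":[28,39,81,0,33,47],"e":{"a":91,"dgy":52,"hh":58,"u":49,"w":5},"mi":71,"nlc":14,"q":36}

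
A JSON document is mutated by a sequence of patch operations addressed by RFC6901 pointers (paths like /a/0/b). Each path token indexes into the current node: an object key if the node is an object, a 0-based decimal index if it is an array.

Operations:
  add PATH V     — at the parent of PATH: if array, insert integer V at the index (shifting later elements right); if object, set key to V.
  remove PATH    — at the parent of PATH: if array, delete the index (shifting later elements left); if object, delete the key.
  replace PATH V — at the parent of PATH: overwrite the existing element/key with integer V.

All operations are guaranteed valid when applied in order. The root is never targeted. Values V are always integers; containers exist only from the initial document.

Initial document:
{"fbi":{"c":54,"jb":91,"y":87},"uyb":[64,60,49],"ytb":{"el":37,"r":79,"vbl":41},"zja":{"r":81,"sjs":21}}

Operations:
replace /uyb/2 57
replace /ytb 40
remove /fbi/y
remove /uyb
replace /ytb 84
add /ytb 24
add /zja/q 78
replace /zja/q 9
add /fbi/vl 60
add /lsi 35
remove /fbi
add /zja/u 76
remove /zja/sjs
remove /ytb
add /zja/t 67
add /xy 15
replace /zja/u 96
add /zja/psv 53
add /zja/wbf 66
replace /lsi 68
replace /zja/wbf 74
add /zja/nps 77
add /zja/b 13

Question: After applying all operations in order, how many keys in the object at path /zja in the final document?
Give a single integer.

After op 1 (replace /uyb/2 57): {"fbi":{"c":54,"jb":91,"y":87},"uyb":[64,60,57],"ytb":{"el":37,"r":79,"vbl":41},"zja":{"r":81,"sjs":21}}
After op 2 (replace /ytb 40): {"fbi":{"c":54,"jb":91,"y":87},"uyb":[64,60,57],"ytb":40,"zja":{"r":81,"sjs":21}}
After op 3 (remove /fbi/y): {"fbi":{"c":54,"jb":91},"uyb":[64,60,57],"ytb":40,"zja":{"r":81,"sjs":21}}
After op 4 (remove /uyb): {"fbi":{"c":54,"jb":91},"ytb":40,"zja":{"r":81,"sjs":21}}
After op 5 (replace /ytb 84): {"fbi":{"c":54,"jb":91},"ytb":84,"zja":{"r":81,"sjs":21}}
After op 6 (add /ytb 24): {"fbi":{"c":54,"jb":91},"ytb":24,"zja":{"r":81,"sjs":21}}
After op 7 (add /zja/q 78): {"fbi":{"c":54,"jb":91},"ytb":24,"zja":{"q":78,"r":81,"sjs":21}}
After op 8 (replace /zja/q 9): {"fbi":{"c":54,"jb":91},"ytb":24,"zja":{"q":9,"r":81,"sjs":21}}
After op 9 (add /fbi/vl 60): {"fbi":{"c":54,"jb":91,"vl":60},"ytb":24,"zja":{"q":9,"r":81,"sjs":21}}
After op 10 (add /lsi 35): {"fbi":{"c":54,"jb":91,"vl":60},"lsi":35,"ytb":24,"zja":{"q":9,"r":81,"sjs":21}}
After op 11 (remove /fbi): {"lsi":35,"ytb":24,"zja":{"q":9,"r":81,"sjs":21}}
After op 12 (add /zja/u 76): {"lsi":35,"ytb":24,"zja":{"q":9,"r":81,"sjs":21,"u":76}}
After op 13 (remove /zja/sjs): {"lsi":35,"ytb":24,"zja":{"q":9,"r":81,"u":76}}
After op 14 (remove /ytb): {"lsi":35,"zja":{"q":9,"r":81,"u":76}}
After op 15 (add /zja/t 67): {"lsi":35,"zja":{"q":9,"r":81,"t":67,"u":76}}
After op 16 (add /xy 15): {"lsi":35,"xy":15,"zja":{"q":9,"r":81,"t":67,"u":76}}
After op 17 (replace /zja/u 96): {"lsi":35,"xy":15,"zja":{"q":9,"r":81,"t":67,"u":96}}
After op 18 (add /zja/psv 53): {"lsi":35,"xy":15,"zja":{"psv":53,"q":9,"r":81,"t":67,"u":96}}
After op 19 (add /zja/wbf 66): {"lsi":35,"xy":15,"zja":{"psv":53,"q":9,"r":81,"t":67,"u":96,"wbf":66}}
After op 20 (replace /lsi 68): {"lsi":68,"xy":15,"zja":{"psv":53,"q":9,"r":81,"t":67,"u":96,"wbf":66}}
After op 21 (replace /zja/wbf 74): {"lsi":68,"xy":15,"zja":{"psv":53,"q":9,"r":81,"t":67,"u":96,"wbf":74}}
After op 22 (add /zja/nps 77): {"lsi":68,"xy":15,"zja":{"nps":77,"psv":53,"q":9,"r":81,"t":67,"u":96,"wbf":74}}
After op 23 (add /zja/b 13): {"lsi":68,"xy":15,"zja":{"b":13,"nps":77,"psv":53,"q":9,"r":81,"t":67,"u":96,"wbf":74}}
Size at path /zja: 8

Answer: 8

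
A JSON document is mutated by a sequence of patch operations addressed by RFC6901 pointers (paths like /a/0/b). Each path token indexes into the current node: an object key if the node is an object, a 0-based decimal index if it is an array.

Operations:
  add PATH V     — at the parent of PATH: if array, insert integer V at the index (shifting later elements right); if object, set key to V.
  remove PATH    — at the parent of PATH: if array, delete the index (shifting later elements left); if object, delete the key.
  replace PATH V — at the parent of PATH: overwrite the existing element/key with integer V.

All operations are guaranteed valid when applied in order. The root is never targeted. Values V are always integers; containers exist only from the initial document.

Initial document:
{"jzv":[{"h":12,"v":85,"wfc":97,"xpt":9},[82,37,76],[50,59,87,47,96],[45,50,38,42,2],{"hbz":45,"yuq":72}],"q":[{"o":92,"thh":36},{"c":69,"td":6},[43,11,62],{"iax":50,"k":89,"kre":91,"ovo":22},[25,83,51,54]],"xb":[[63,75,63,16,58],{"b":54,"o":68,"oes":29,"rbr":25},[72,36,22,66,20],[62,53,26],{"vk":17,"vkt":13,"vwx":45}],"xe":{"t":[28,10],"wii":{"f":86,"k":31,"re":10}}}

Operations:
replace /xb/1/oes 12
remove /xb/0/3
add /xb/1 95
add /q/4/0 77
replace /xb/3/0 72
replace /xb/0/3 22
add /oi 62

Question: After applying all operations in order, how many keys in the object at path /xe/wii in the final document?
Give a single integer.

Answer: 3

Derivation:
After op 1 (replace /xb/1/oes 12): {"jzv":[{"h":12,"v":85,"wfc":97,"xpt":9},[82,37,76],[50,59,87,47,96],[45,50,38,42,2],{"hbz":45,"yuq":72}],"q":[{"o":92,"thh":36},{"c":69,"td":6},[43,11,62],{"iax":50,"k":89,"kre":91,"ovo":22},[25,83,51,54]],"xb":[[63,75,63,16,58],{"b":54,"o":68,"oes":12,"rbr":25},[72,36,22,66,20],[62,53,26],{"vk":17,"vkt":13,"vwx":45}],"xe":{"t":[28,10],"wii":{"f":86,"k":31,"re":10}}}
After op 2 (remove /xb/0/3): {"jzv":[{"h":12,"v":85,"wfc":97,"xpt":9},[82,37,76],[50,59,87,47,96],[45,50,38,42,2],{"hbz":45,"yuq":72}],"q":[{"o":92,"thh":36},{"c":69,"td":6},[43,11,62],{"iax":50,"k":89,"kre":91,"ovo":22},[25,83,51,54]],"xb":[[63,75,63,58],{"b":54,"o":68,"oes":12,"rbr":25},[72,36,22,66,20],[62,53,26],{"vk":17,"vkt":13,"vwx":45}],"xe":{"t":[28,10],"wii":{"f":86,"k":31,"re":10}}}
After op 3 (add /xb/1 95): {"jzv":[{"h":12,"v":85,"wfc":97,"xpt":9},[82,37,76],[50,59,87,47,96],[45,50,38,42,2],{"hbz":45,"yuq":72}],"q":[{"o":92,"thh":36},{"c":69,"td":6},[43,11,62],{"iax":50,"k":89,"kre":91,"ovo":22},[25,83,51,54]],"xb":[[63,75,63,58],95,{"b":54,"o":68,"oes":12,"rbr":25},[72,36,22,66,20],[62,53,26],{"vk":17,"vkt":13,"vwx":45}],"xe":{"t":[28,10],"wii":{"f":86,"k":31,"re":10}}}
After op 4 (add /q/4/0 77): {"jzv":[{"h":12,"v":85,"wfc":97,"xpt":9},[82,37,76],[50,59,87,47,96],[45,50,38,42,2],{"hbz":45,"yuq":72}],"q":[{"o":92,"thh":36},{"c":69,"td":6},[43,11,62],{"iax":50,"k":89,"kre":91,"ovo":22},[77,25,83,51,54]],"xb":[[63,75,63,58],95,{"b":54,"o":68,"oes":12,"rbr":25},[72,36,22,66,20],[62,53,26],{"vk":17,"vkt":13,"vwx":45}],"xe":{"t":[28,10],"wii":{"f":86,"k":31,"re":10}}}
After op 5 (replace /xb/3/0 72): {"jzv":[{"h":12,"v":85,"wfc":97,"xpt":9},[82,37,76],[50,59,87,47,96],[45,50,38,42,2],{"hbz":45,"yuq":72}],"q":[{"o":92,"thh":36},{"c":69,"td":6},[43,11,62],{"iax":50,"k":89,"kre":91,"ovo":22},[77,25,83,51,54]],"xb":[[63,75,63,58],95,{"b":54,"o":68,"oes":12,"rbr":25},[72,36,22,66,20],[62,53,26],{"vk":17,"vkt":13,"vwx":45}],"xe":{"t":[28,10],"wii":{"f":86,"k":31,"re":10}}}
After op 6 (replace /xb/0/3 22): {"jzv":[{"h":12,"v":85,"wfc":97,"xpt":9},[82,37,76],[50,59,87,47,96],[45,50,38,42,2],{"hbz":45,"yuq":72}],"q":[{"o":92,"thh":36},{"c":69,"td":6},[43,11,62],{"iax":50,"k":89,"kre":91,"ovo":22},[77,25,83,51,54]],"xb":[[63,75,63,22],95,{"b":54,"o":68,"oes":12,"rbr":25},[72,36,22,66,20],[62,53,26],{"vk":17,"vkt":13,"vwx":45}],"xe":{"t":[28,10],"wii":{"f":86,"k":31,"re":10}}}
After op 7 (add /oi 62): {"jzv":[{"h":12,"v":85,"wfc":97,"xpt":9},[82,37,76],[50,59,87,47,96],[45,50,38,42,2],{"hbz":45,"yuq":72}],"oi":62,"q":[{"o":92,"thh":36},{"c":69,"td":6},[43,11,62],{"iax":50,"k":89,"kre":91,"ovo":22},[77,25,83,51,54]],"xb":[[63,75,63,22],95,{"b":54,"o":68,"oes":12,"rbr":25},[72,36,22,66,20],[62,53,26],{"vk":17,"vkt":13,"vwx":45}],"xe":{"t":[28,10],"wii":{"f":86,"k":31,"re":10}}}
Size at path /xe/wii: 3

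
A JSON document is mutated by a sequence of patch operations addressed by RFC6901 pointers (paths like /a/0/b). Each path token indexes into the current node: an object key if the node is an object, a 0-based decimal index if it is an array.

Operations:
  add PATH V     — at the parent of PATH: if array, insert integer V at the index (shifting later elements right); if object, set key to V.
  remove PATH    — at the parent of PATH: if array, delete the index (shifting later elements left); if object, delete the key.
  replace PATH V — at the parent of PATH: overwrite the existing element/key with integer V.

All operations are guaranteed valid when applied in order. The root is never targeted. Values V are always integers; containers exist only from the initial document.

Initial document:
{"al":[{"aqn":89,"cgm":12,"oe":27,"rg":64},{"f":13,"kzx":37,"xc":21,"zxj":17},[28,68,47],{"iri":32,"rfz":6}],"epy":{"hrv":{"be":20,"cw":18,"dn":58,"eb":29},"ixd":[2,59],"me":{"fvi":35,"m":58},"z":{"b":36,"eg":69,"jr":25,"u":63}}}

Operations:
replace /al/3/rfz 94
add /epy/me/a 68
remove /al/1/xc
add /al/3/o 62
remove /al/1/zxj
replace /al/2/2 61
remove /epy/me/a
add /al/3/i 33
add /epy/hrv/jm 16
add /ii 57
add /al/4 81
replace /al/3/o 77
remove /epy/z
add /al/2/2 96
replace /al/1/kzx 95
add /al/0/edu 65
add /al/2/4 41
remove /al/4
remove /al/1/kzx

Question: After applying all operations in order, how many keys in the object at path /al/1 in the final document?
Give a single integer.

After op 1 (replace /al/3/rfz 94): {"al":[{"aqn":89,"cgm":12,"oe":27,"rg":64},{"f":13,"kzx":37,"xc":21,"zxj":17},[28,68,47],{"iri":32,"rfz":94}],"epy":{"hrv":{"be":20,"cw":18,"dn":58,"eb":29},"ixd":[2,59],"me":{"fvi":35,"m":58},"z":{"b":36,"eg":69,"jr":25,"u":63}}}
After op 2 (add /epy/me/a 68): {"al":[{"aqn":89,"cgm":12,"oe":27,"rg":64},{"f":13,"kzx":37,"xc":21,"zxj":17},[28,68,47],{"iri":32,"rfz":94}],"epy":{"hrv":{"be":20,"cw":18,"dn":58,"eb":29},"ixd":[2,59],"me":{"a":68,"fvi":35,"m":58},"z":{"b":36,"eg":69,"jr":25,"u":63}}}
After op 3 (remove /al/1/xc): {"al":[{"aqn":89,"cgm":12,"oe":27,"rg":64},{"f":13,"kzx":37,"zxj":17},[28,68,47],{"iri":32,"rfz":94}],"epy":{"hrv":{"be":20,"cw":18,"dn":58,"eb":29},"ixd":[2,59],"me":{"a":68,"fvi":35,"m":58},"z":{"b":36,"eg":69,"jr":25,"u":63}}}
After op 4 (add /al/3/o 62): {"al":[{"aqn":89,"cgm":12,"oe":27,"rg":64},{"f":13,"kzx":37,"zxj":17},[28,68,47],{"iri":32,"o":62,"rfz":94}],"epy":{"hrv":{"be":20,"cw":18,"dn":58,"eb":29},"ixd":[2,59],"me":{"a":68,"fvi":35,"m":58},"z":{"b":36,"eg":69,"jr":25,"u":63}}}
After op 5 (remove /al/1/zxj): {"al":[{"aqn":89,"cgm":12,"oe":27,"rg":64},{"f":13,"kzx":37},[28,68,47],{"iri":32,"o":62,"rfz":94}],"epy":{"hrv":{"be":20,"cw":18,"dn":58,"eb":29},"ixd":[2,59],"me":{"a":68,"fvi":35,"m":58},"z":{"b":36,"eg":69,"jr":25,"u":63}}}
After op 6 (replace /al/2/2 61): {"al":[{"aqn":89,"cgm":12,"oe":27,"rg":64},{"f":13,"kzx":37},[28,68,61],{"iri":32,"o":62,"rfz":94}],"epy":{"hrv":{"be":20,"cw":18,"dn":58,"eb":29},"ixd":[2,59],"me":{"a":68,"fvi":35,"m":58},"z":{"b":36,"eg":69,"jr":25,"u":63}}}
After op 7 (remove /epy/me/a): {"al":[{"aqn":89,"cgm":12,"oe":27,"rg":64},{"f":13,"kzx":37},[28,68,61],{"iri":32,"o":62,"rfz":94}],"epy":{"hrv":{"be":20,"cw":18,"dn":58,"eb":29},"ixd":[2,59],"me":{"fvi":35,"m":58},"z":{"b":36,"eg":69,"jr":25,"u":63}}}
After op 8 (add /al/3/i 33): {"al":[{"aqn":89,"cgm":12,"oe":27,"rg":64},{"f":13,"kzx":37},[28,68,61],{"i":33,"iri":32,"o":62,"rfz":94}],"epy":{"hrv":{"be":20,"cw":18,"dn":58,"eb":29},"ixd":[2,59],"me":{"fvi":35,"m":58},"z":{"b":36,"eg":69,"jr":25,"u":63}}}
After op 9 (add /epy/hrv/jm 16): {"al":[{"aqn":89,"cgm":12,"oe":27,"rg":64},{"f":13,"kzx":37},[28,68,61],{"i":33,"iri":32,"o":62,"rfz":94}],"epy":{"hrv":{"be":20,"cw":18,"dn":58,"eb":29,"jm":16},"ixd":[2,59],"me":{"fvi":35,"m":58},"z":{"b":36,"eg":69,"jr":25,"u":63}}}
After op 10 (add /ii 57): {"al":[{"aqn":89,"cgm":12,"oe":27,"rg":64},{"f":13,"kzx":37},[28,68,61],{"i":33,"iri":32,"o":62,"rfz":94}],"epy":{"hrv":{"be":20,"cw":18,"dn":58,"eb":29,"jm":16},"ixd":[2,59],"me":{"fvi":35,"m":58},"z":{"b":36,"eg":69,"jr":25,"u":63}},"ii":57}
After op 11 (add /al/4 81): {"al":[{"aqn":89,"cgm":12,"oe":27,"rg":64},{"f":13,"kzx":37},[28,68,61],{"i":33,"iri":32,"o":62,"rfz":94},81],"epy":{"hrv":{"be":20,"cw":18,"dn":58,"eb":29,"jm":16},"ixd":[2,59],"me":{"fvi":35,"m":58},"z":{"b":36,"eg":69,"jr":25,"u":63}},"ii":57}
After op 12 (replace /al/3/o 77): {"al":[{"aqn":89,"cgm":12,"oe":27,"rg":64},{"f":13,"kzx":37},[28,68,61],{"i":33,"iri":32,"o":77,"rfz":94},81],"epy":{"hrv":{"be":20,"cw":18,"dn":58,"eb":29,"jm":16},"ixd":[2,59],"me":{"fvi":35,"m":58},"z":{"b":36,"eg":69,"jr":25,"u":63}},"ii":57}
After op 13 (remove /epy/z): {"al":[{"aqn":89,"cgm":12,"oe":27,"rg":64},{"f":13,"kzx":37},[28,68,61],{"i":33,"iri":32,"o":77,"rfz":94},81],"epy":{"hrv":{"be":20,"cw":18,"dn":58,"eb":29,"jm":16},"ixd":[2,59],"me":{"fvi":35,"m":58}},"ii":57}
After op 14 (add /al/2/2 96): {"al":[{"aqn":89,"cgm":12,"oe":27,"rg":64},{"f":13,"kzx":37},[28,68,96,61],{"i":33,"iri":32,"o":77,"rfz":94},81],"epy":{"hrv":{"be":20,"cw":18,"dn":58,"eb":29,"jm":16},"ixd":[2,59],"me":{"fvi":35,"m":58}},"ii":57}
After op 15 (replace /al/1/kzx 95): {"al":[{"aqn":89,"cgm":12,"oe":27,"rg":64},{"f":13,"kzx":95},[28,68,96,61],{"i":33,"iri":32,"o":77,"rfz":94},81],"epy":{"hrv":{"be":20,"cw":18,"dn":58,"eb":29,"jm":16},"ixd":[2,59],"me":{"fvi":35,"m":58}},"ii":57}
After op 16 (add /al/0/edu 65): {"al":[{"aqn":89,"cgm":12,"edu":65,"oe":27,"rg":64},{"f":13,"kzx":95},[28,68,96,61],{"i":33,"iri":32,"o":77,"rfz":94},81],"epy":{"hrv":{"be":20,"cw":18,"dn":58,"eb":29,"jm":16},"ixd":[2,59],"me":{"fvi":35,"m":58}},"ii":57}
After op 17 (add /al/2/4 41): {"al":[{"aqn":89,"cgm":12,"edu":65,"oe":27,"rg":64},{"f":13,"kzx":95},[28,68,96,61,41],{"i":33,"iri":32,"o":77,"rfz":94},81],"epy":{"hrv":{"be":20,"cw":18,"dn":58,"eb":29,"jm":16},"ixd":[2,59],"me":{"fvi":35,"m":58}},"ii":57}
After op 18 (remove /al/4): {"al":[{"aqn":89,"cgm":12,"edu":65,"oe":27,"rg":64},{"f":13,"kzx":95},[28,68,96,61,41],{"i":33,"iri":32,"o":77,"rfz":94}],"epy":{"hrv":{"be":20,"cw":18,"dn":58,"eb":29,"jm":16},"ixd":[2,59],"me":{"fvi":35,"m":58}},"ii":57}
After op 19 (remove /al/1/kzx): {"al":[{"aqn":89,"cgm":12,"edu":65,"oe":27,"rg":64},{"f":13},[28,68,96,61,41],{"i":33,"iri":32,"o":77,"rfz":94}],"epy":{"hrv":{"be":20,"cw":18,"dn":58,"eb":29,"jm":16},"ixd":[2,59],"me":{"fvi":35,"m":58}},"ii":57}
Size at path /al/1: 1

Answer: 1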